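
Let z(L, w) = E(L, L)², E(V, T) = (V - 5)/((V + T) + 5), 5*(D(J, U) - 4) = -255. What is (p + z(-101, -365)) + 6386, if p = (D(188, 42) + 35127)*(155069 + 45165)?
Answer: 272602764059990/38809 ≈ 7.0242e+9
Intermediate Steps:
D(J, U) = -47 (D(J, U) = 4 + (⅕)*(-255) = 4 - 51 = -47)
E(V, T) = (-5 + V)/(5 + T + V) (E(V, T) = (-5 + V)/((T + V) + 5) = (-5 + V)/(5 + T + V))
z(L, w) = (-5 + L)²/(5 + 2*L)² (z(L, w) = ((-5 + L)/(5 + L + L))² = ((-5 + L)/(5 + 2*L))² = (-5 + L)²/(5 + 2*L)²)
p = 7024208720 (p = (-47 + 35127)*(155069 + 45165) = 35080*200234 = 7024208720)
(p + z(-101, -365)) + 6386 = (7024208720 + (-5 - 101)²/(5 + 2*(-101))²) + 6386 = (7024208720 + (-106)²/(5 - 202)²) + 6386 = (7024208720 + 11236/(-197)²) + 6386 = (7024208720 + 11236*(1/38809)) + 6386 = (7024208720 + 11236/38809) + 6386 = 272602516225716/38809 + 6386 = 272602764059990/38809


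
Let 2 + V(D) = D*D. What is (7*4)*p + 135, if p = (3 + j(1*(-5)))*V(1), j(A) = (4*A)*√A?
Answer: 51 + 560*I*√5 ≈ 51.0 + 1252.2*I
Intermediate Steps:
V(D) = -2 + D² (V(D) = -2 + D*D = -2 + D²)
j(A) = 4*A^(3/2)
p = -3 + 20*I*√5 (p = (3 + 4*(1*(-5))^(3/2))*(-2 + 1²) = (3 + 4*(-5)^(3/2))*(-2 + 1) = (3 + 4*(-5*I*√5))*(-1) = (3 - 20*I*√5)*(-1) = -3 + 20*I*√5 ≈ -3.0 + 44.721*I)
(7*4)*p + 135 = (7*4)*(-3 + 20*I*√5) + 135 = 28*(-3 + 20*I*√5) + 135 = (-84 + 560*I*√5) + 135 = 51 + 560*I*√5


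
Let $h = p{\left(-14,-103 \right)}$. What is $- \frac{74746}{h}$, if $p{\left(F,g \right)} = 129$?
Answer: $- \frac{74746}{129} \approx -579.43$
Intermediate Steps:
$h = 129$
$- \frac{74746}{h} = - \frac{74746}{129}$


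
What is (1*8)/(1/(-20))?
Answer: -160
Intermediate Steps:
(1*8)/(1/(-20)) = 8/(-1/20) = 8*(-20) = -160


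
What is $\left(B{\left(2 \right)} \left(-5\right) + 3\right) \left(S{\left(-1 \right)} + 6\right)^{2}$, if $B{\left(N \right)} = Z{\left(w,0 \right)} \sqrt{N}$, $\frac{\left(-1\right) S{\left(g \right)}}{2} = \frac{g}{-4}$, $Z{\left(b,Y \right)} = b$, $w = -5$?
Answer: $\frac{363}{4} + \frac{3025 \sqrt{2}}{4} \approx 1160.3$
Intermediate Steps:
$S{\left(g \right)} = \frac{g}{2}$ ($S{\left(g \right)} = - 2 \frac{g}{-4} = - 2 g \left(- \frac{1}{4}\right) = - 2 \left(- \frac{g}{4}\right) = \frac{g}{2}$)
$B{\left(N \right)} = - 5 \sqrt{N}$
$\left(B{\left(2 \right)} \left(-5\right) + 3\right) \left(S{\left(-1 \right)} + 6\right)^{2} = \left(- 5 \sqrt{2} \left(-5\right) + 3\right) \left(\frac{1}{2} \left(-1\right) + 6\right)^{2} = \left(25 \sqrt{2} + 3\right) \left(- \frac{1}{2} + 6\right)^{2} = \left(3 + 25 \sqrt{2}\right) \left(\frac{11}{2}\right)^{2} = \left(3 + 25 \sqrt{2}\right) \frac{121}{4} = \frac{363}{4} + \frac{3025 \sqrt{2}}{4}$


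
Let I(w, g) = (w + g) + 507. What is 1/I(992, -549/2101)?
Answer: 2101/3148850 ≈ 0.00066723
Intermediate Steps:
I(w, g) = 507 + g + w (I(w, g) = (g + w) + 507 = 507 + g + w)
1/I(992, -549/2101) = 1/(507 - 549/2101 + 992) = 1/(3148850/2101) = 2101/3148850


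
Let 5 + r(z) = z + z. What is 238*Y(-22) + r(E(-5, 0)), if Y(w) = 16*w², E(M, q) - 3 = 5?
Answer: 1843083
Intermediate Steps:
E(M, q) = 8 (E(M, q) = 3 + 5 = 8)
r(z) = -5 + 2*z (r(z) = -5 + (z + z) = -5 + 2*z)
238*Y(-22) + r(E(-5, 0)) = 238*(16*(-22)²) + (-5 + 2*8) = 238*(16*484) + (-5 + 16) = 238*7744 + 11 = 1843072 + 11 = 1843083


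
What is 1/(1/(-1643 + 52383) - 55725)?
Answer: -50740/2827486499 ≈ -1.7945e-5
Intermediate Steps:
1/(1/(-1643 + 52383) - 55725) = 1/(1/50740 - 55725) = 1/(-2827486499/50740) = -50740/2827486499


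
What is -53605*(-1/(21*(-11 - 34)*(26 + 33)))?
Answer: -10721/11151 ≈ -0.96144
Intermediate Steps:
-53605*(-1/(21*(-11 - 34)*(26 + 33))) = -53605/((-1239*(-45))) = -53605/((-21*(-2655))) = -53605/55755 = -53605*1/55755 = -10721/11151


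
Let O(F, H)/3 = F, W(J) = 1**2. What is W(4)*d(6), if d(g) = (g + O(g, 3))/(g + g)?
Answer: 2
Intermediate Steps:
W(J) = 1
O(F, H) = 3*F
d(g) = 2 (d(g) = (g + 3*g)/(g + g) = (4*g)/((2*g)) = (4*g)*(1/(2*g)) = 2)
W(4)*d(6) = 1*2 = 2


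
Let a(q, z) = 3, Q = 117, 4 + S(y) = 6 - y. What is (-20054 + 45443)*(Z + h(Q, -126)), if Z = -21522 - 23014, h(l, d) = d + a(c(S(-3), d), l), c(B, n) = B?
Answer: -1133847351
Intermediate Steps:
S(y) = 2 - y (S(y) = -4 + (6 - y) = 2 - y)
h(l, d) = 3 + d (h(l, d) = d + 3 = 3 + d)
Z = -44536
(-20054 + 45443)*(Z + h(Q, -126)) = (-20054 + 45443)*(-44536 + (3 - 126)) = 25389*(-44536 - 123) = 25389*(-44659) = -1133847351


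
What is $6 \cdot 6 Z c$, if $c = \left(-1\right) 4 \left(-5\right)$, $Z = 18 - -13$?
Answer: $22320$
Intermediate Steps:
$Z = 31$ ($Z = 18 + 13 = 31$)
$c = 20$ ($c = \left(-4\right) \left(-5\right) = 20$)
$6 \cdot 6 Z c = 6 \cdot 6 \cdot 31 \cdot 20 = 36 \cdot 31 \cdot 20 = 1116 \cdot 20 = 22320$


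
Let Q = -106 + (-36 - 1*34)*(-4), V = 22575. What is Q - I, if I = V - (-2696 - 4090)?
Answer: -29187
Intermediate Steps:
Q = 174 (Q = -106 + (-36 - 34)*(-4) = -106 - 70*(-4) = -106 + 280 = 174)
I = 29361 (I = 22575 - (-2696 - 4090) = 22575 - 1*(-6786) = 22575 + 6786 = 29361)
Q - I = 174 - 1*29361 = 174 - 29361 = -29187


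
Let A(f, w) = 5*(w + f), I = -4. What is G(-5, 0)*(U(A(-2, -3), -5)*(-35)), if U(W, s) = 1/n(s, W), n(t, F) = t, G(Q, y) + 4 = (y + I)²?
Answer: 84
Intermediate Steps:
G(Q, y) = -4 + (-4 + y)² (G(Q, y) = -4 + (y - 4)² = -4 + (-4 + y)²)
A(f, w) = 5*f + 5*w (A(f, w) = 5*(f + w) = 5*f + 5*w)
U(W, s) = 1/s
G(-5, 0)*(U(A(-2, -3), -5)*(-35)) = (-4 + (-4 + 0)²)*(-35/(-5)) = (-4 + (-4)²)*(-⅕*(-35)) = (-4 + 16)*7 = 12*7 = 84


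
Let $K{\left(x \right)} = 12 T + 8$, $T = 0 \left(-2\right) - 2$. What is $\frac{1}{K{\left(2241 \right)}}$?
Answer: $- \frac{1}{16} \approx -0.0625$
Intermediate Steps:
$T = -2$ ($T = 0 - 2 = -2$)
$K{\left(x \right)} = -16$ ($K{\left(x \right)} = 12 \left(-2\right) + 8 = -24 + 8 = -16$)
$\frac{1}{K{\left(2241 \right)}} = \frac{1}{-16} = - \frac{1}{16}$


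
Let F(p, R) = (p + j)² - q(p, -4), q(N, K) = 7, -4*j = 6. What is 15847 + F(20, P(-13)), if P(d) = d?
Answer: 64729/4 ≈ 16182.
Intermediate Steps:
j = -3/2 (j = -¼*6 = -3/2 ≈ -1.5000)
F(p, R) = -7 + (-3/2 + p)² (F(p, R) = (p - 3/2)² - 1*7 = (-3/2 + p)² - 7 = -7 + (-3/2 + p)²)
15847 + F(20, P(-13)) = 15847 + (-7 + (-3 + 2*20)²/4) = 15847 + (-7 + (-3 + 40)²/4) = 15847 + (-7 + (¼)*37²) = 15847 + (-7 + (¼)*1369) = 15847 + (-7 + 1369/4) = 15847 + 1341/4 = 64729/4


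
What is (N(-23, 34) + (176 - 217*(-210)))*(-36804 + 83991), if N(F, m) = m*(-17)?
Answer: 2131342416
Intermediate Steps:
N(F, m) = -17*m
(N(-23, 34) + (176 - 217*(-210)))*(-36804 + 83991) = (-17*34 + (176 - 217*(-210)))*(-36804 + 83991) = (-578 + (176 + 45570))*47187 = (-578 + 45746)*47187 = 45168*47187 = 2131342416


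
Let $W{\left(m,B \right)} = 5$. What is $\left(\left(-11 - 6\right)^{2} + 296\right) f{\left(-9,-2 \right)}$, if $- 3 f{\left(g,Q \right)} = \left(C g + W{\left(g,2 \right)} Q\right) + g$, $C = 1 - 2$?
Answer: $1950$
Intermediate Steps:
$C = -1$ ($C = 1 - 2 = -1$)
$f{\left(g,Q \right)} = - \frac{5 Q}{3}$ ($f{\left(g,Q \right)} = - \frac{\left(- g + 5 Q\right) + g}{3} = - \frac{5 Q}{3}$)
$\left(\left(-11 - 6\right)^{2} + 296\right) f{\left(-9,-2 \right)} = \left(\left(-11 - 6\right)^{2} + 296\right) \left(\left(- \frac{5}{3}\right) \left(-2\right)\right) = \left(\left(-17\right)^{2} + 296\right) \frac{10}{3} = \left(289 + 296\right) \frac{10}{3} = 585 \cdot \frac{10}{3} = 1950$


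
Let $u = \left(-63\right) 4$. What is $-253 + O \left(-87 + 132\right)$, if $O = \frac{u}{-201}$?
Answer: $- \frac{13171}{67} \approx -196.58$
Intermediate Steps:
$u = -252$
$O = \frac{84}{67}$ ($O = - \frac{252}{-201} = \left(-252\right) \left(- \frac{1}{201}\right) = \frac{84}{67} \approx 1.2537$)
$-253 + O \left(-87 + 132\right) = -253 + \frac{84 \left(-87 + 132\right)}{67} = -253 + \frac{84}{67} \cdot 45 = -253 + \frac{3780}{67} = - \frac{13171}{67}$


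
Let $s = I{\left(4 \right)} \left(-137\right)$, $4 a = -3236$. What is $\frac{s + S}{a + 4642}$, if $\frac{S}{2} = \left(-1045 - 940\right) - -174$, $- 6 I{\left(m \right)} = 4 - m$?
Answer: $- \frac{3622}{3833} \approx -0.94495$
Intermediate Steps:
$I{\left(m \right)} = - \frac{2}{3} + \frac{m}{6}$ ($I{\left(m \right)} = - \frac{4 - m}{6} = - \frac{2}{3} + \frac{m}{6}$)
$a = -809$ ($a = \frac{1}{4} \left(-3236\right) = -809$)
$S = -3622$ ($S = 2 \left(\left(-1045 - 940\right) - -174\right) = 2 \left(\left(-1045 - 940\right) + 174\right) = 2 \left(-1985 + 174\right) = 2 \left(-1811\right) = -3622$)
$s = 0$ ($s = \left(- \frac{2}{3} + \frac{1}{6} \cdot 4\right) \left(-137\right) = \left(- \frac{2}{3} + \frac{2}{3}\right) \left(-137\right) = 0 \left(-137\right) = 0$)
$\frac{s + S}{a + 4642} = \frac{0 - 3622}{-809 + 4642} = - \frac{3622}{3833}$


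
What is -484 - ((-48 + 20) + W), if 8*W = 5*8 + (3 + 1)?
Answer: -923/2 ≈ -461.50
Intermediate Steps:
W = 11/2 (W = (5*8 + (3 + 1))/8 = (40 + 4)/8 = (1/8)*44 = 11/2 ≈ 5.5000)
-484 - ((-48 + 20) + W) = -484 - ((-48 + 20) + 11/2) = -484 - (-28 + 11/2) = -484 - 1*(-45/2) = -484 + 45/2 = -923/2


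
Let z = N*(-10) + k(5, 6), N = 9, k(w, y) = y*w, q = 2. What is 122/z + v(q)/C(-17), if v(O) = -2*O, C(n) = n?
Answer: -917/510 ≈ -1.7980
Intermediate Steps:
k(w, y) = w*y
z = -60 (z = 9*(-10) + 5*6 = -90 + 30 = -60)
122/z + v(q)/C(-17) = 122/(-60) - 2*2/(-17) = 122*(-1/60) - 4*(-1/17) = -61/30 + 4/17 = -917/510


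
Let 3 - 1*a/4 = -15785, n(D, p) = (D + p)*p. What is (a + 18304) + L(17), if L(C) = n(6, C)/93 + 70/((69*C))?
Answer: 2962139579/36363 ≈ 81460.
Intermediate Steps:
n(D, p) = p*(D + p)
L(C) = 70/(69*C) + C*(6 + C)/93 (L(C) = (C*(6 + C))/93 + 70/((69*C)) = (C*(6 + C))*(1/93) + 70*(1/(69*C)) = C*(6 + C)/93 + 70/(69*C) = 70/(69*C) + C*(6 + C)/93)
a = 63152 (a = 12 - 4*(-15785) = 12 + 63140 = 63152)
(a + 18304) + L(17) = (63152 + 18304) + (1/2139)*(2170 + 23*17**2*(6 + 17))/17 = 81456 + (1/2139)*(1/17)*(2170 + 23*289*23) = 81456 + (1/2139)*(1/17)*(2170 + 152881) = 81456 + (1/2139)*(1/17)*155051 = 81456 + 155051/36363 = 2962139579/36363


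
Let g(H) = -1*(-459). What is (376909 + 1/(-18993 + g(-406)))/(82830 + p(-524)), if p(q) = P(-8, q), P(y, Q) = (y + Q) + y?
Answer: 1397126281/305032572 ≈ 4.5803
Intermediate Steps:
g(H) = 459
P(y, Q) = Q + 2*y (P(y, Q) = (Q + y) + y = Q + 2*y)
p(q) = -16 + q (p(q) = q + 2*(-8) = q - 16 = -16 + q)
(376909 + 1/(-18993 + g(-406)))/(82830 + p(-524)) = (376909 + 1/(-18993 + 459))/(82830 + (-16 - 524)) = (376909 + 1/(-18534))/(82830 - 540) = (376909 - 1/18534)/82290 = (6985631405/18534)*(1/82290) = 1397126281/305032572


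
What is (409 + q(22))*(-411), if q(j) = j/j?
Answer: -168510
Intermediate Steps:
q(j) = 1
(409 + q(22))*(-411) = (409 + 1)*(-411) = 410*(-411) = -168510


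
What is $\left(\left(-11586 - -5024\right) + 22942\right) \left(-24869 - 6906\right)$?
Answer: $-520474500$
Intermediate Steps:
$\left(\left(-11586 - -5024\right) + 22942\right) \left(-24869 - 6906\right) = \left(\left(-11586 + 5024\right) + 22942\right) \left(-31775\right) = \left(-6562 + 22942\right) \left(-31775\right) = 16380 \left(-31775\right) = -520474500$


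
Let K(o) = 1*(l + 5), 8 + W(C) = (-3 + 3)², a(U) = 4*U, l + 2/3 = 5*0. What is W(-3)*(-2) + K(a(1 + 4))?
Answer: 61/3 ≈ 20.333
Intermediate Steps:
l = -⅔ (l = -⅔ + 5*0 = -⅔ + 0 = -⅔ ≈ -0.66667)
W(C) = -8 (W(C) = -8 + (-3 + 3)² = -8 + 0² = -8 + 0 = -8)
K(o) = 13/3 (K(o) = 1*(-⅔ + 5) = 1*(13/3) = 13/3)
W(-3)*(-2) + K(a(1 + 4)) = -8*(-2) + 13/3 = 16 + 13/3 = 61/3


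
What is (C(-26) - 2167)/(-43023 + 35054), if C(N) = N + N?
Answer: 2219/7969 ≈ 0.27845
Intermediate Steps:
C(N) = 2*N
(C(-26) - 2167)/(-43023 + 35054) = (2*(-26) - 2167)/(-43023 + 35054) = (-52 - 2167)/(-7969) = -2219*(-1/7969) = 2219/7969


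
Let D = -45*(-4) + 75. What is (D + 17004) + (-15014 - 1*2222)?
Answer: 23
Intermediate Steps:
D = 255 (D = 180 + 75 = 255)
(D + 17004) + (-15014 - 1*2222) = (255 + 17004) + (-15014 - 1*2222) = 17259 + (-15014 - 2222) = 17259 - 17236 = 23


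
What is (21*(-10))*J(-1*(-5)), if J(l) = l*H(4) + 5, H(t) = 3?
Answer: -4200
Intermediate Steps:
J(l) = 5 + 3*l (J(l) = l*3 + 5 = 3*l + 5 = 5 + 3*l)
(21*(-10))*J(-1*(-5)) = (21*(-10))*(5 + 3*(-1*(-5))) = -210*(5 + 3*5) = -210*(5 + 15) = -210*20 = -4200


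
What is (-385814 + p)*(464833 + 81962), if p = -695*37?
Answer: -225021999555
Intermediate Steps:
p = -25715
(-385814 + p)*(464833 + 81962) = (-385814 - 25715)*(464833 + 81962) = -411529*546795 = -225021999555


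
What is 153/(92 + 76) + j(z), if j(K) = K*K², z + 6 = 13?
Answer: 19259/56 ≈ 343.91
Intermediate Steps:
z = 7 (z = -6 + 13 = 7)
j(K) = K³
153/(92 + 76) + j(z) = 153/(92 + 76) + 7³ = 153/168 + 343 = 153*(1/168) + 343 = 51/56 + 343 = 19259/56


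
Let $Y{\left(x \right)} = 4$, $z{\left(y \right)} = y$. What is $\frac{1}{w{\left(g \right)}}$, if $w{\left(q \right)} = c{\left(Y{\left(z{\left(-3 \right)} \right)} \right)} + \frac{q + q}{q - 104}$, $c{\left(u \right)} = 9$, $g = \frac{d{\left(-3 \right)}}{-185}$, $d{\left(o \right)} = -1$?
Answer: $\frac{19239}{173149} \approx 0.11111$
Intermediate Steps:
$g = \frac{1}{185}$ ($g = - \frac{1}{-185} = \left(-1\right) \left(- \frac{1}{185}\right) = \frac{1}{185} \approx 0.0054054$)
$w{\left(q \right)} = 9 + \frac{2 q}{-104 + q}$ ($w{\left(q \right)} = 9 + \frac{q + q}{q - 104} = 9 + \frac{2 q}{-104 + q}$)
$\frac{1}{w{\left(g \right)}} = \frac{1}{\frac{1}{-104 + \frac{1}{185}} \left(-936 + 11 \cdot \frac{1}{185}\right)} = \frac{1}{\frac{1}{- \frac{19239}{185}} \left(-936 + \frac{11}{185}\right)} = \frac{1}{\left(- \frac{185}{19239}\right) \left(- \frac{173149}{185}\right)} = \frac{1}{\frac{173149}{19239}} = \frac{19239}{173149}$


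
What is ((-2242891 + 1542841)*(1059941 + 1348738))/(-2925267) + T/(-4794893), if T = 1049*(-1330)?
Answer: 2695044067530492580/4675447420477 ≈ 5.7643e+5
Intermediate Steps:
T = -1395170
((-2242891 + 1542841)*(1059941 + 1348738))/(-2925267) + T/(-4794893) = ((-2242891 + 1542841)*(1059941 + 1348738))/(-2925267) - 1395170/(-4794893) = -700050*2408679*(-1/2925267) - 1395170*(-1/4794893) = -1686195733950*(-1/2925267) + 1395170/4794893 = 562065244650/975089 + 1395170/4794893 = 2695044067530492580/4675447420477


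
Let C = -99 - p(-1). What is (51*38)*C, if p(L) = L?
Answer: -189924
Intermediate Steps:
C = -98 (C = -99 - 1*(-1) = -99 + 1 = -98)
(51*38)*C = (51*38)*(-98) = 1938*(-98) = -189924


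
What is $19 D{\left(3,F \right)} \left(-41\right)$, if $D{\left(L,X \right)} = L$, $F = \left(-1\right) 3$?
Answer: $-2337$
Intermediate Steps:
$F = -3$
$19 D{\left(3,F \right)} \left(-41\right) = 19 \cdot 3 \left(-41\right) = 57 \left(-41\right) = -2337$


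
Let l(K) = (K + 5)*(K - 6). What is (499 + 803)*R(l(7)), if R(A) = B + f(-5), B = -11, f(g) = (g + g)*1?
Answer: -27342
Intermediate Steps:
f(g) = 2*g (f(g) = (2*g)*1 = 2*g)
l(K) = (-6 + K)*(5 + K) (l(K) = (5 + K)*(-6 + K) = (-6 + K)*(5 + K))
R(A) = -21 (R(A) = -11 + 2*(-5) = -11 - 10 = -21)
(499 + 803)*R(l(7)) = (499 + 803)*(-21) = 1302*(-21) = -27342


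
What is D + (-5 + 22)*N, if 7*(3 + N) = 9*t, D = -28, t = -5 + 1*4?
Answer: -706/7 ≈ -100.86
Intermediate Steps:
t = -1 (t = -5 + 4 = -1)
N = -30/7 (N = -3 + (9*(-1))/7 = -3 + (1/7)*(-9) = -3 - 9/7 = -30/7 ≈ -4.2857)
D + (-5 + 22)*N = -28 + (-5 + 22)*(-30/7) = -28 + 17*(-30/7) = -28 - 510/7 = -706/7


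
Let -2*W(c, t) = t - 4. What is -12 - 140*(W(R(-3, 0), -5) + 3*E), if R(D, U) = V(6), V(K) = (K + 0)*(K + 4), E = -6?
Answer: 1878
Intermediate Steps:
V(K) = K*(4 + K)
R(D, U) = 60 (R(D, U) = 6*(4 + 6) = 6*10 = 60)
W(c, t) = 2 - t/2 (W(c, t) = -(t - 4)/2 = -(-4 + t)/2 = 2 - t/2)
-12 - 140*(W(R(-3, 0), -5) + 3*E) = -12 - 140*((2 - 1/2*(-5)) + 3*(-6)) = -12 - 140*((2 + 5/2) - 18) = -12 - 140*(9/2 - 18) = -12 - 140*(-27/2) = -12 + 1890 = 1878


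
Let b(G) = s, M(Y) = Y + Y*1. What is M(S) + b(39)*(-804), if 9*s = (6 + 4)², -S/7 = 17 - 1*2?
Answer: -27430/3 ≈ -9143.3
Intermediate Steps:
S = -105 (S = -7*(17 - 1*2) = -7*(17 - 2) = -7*15 = -105)
M(Y) = 2*Y (M(Y) = Y + Y = 2*Y)
s = 100/9 (s = (6 + 4)²/9 = (⅑)*10² = (⅑)*100 = 100/9 ≈ 11.111)
b(G) = 100/9
M(S) + b(39)*(-804) = 2*(-105) + (100/9)*(-804) = -210 - 26800/3 = -27430/3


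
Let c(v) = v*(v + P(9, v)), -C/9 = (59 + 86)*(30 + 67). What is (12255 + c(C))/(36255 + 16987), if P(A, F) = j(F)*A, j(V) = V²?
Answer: -18255295447490145/53242 ≈ -3.4287e+11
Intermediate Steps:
C = -126585 (C = -9*(59 + 86)*(30 + 67) = -1305*97 = -9*14065 = -126585)
P(A, F) = A*F² (P(A, F) = F²*A = A*F²)
c(v) = v*(v + 9*v²)
(12255 + c(C))/(36255 + 16987) = (12255 + (-126585)²*(1 + 9*(-126585)))/(36255 + 16987) = (12255 + 16023762225*(1 - 1139265))/53242 = (12255 + 16023762225*(-1139264))*(1/53242) = (12255 - 18255295447502400)*(1/53242) = -18255295447490145*1/53242 = -18255295447490145/53242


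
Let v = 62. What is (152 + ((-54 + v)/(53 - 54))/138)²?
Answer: 109914256/4761 ≈ 23086.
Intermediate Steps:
(152 + ((-54 + v)/(53 - 54))/138)² = (152 + ((-54 + 62)/(53 - 54))/138)² = (152 + (8/(-1))*(1/138))² = (152 + (8*(-1))*(1/138))² = (152 - 8*1/138)² = (152 - 4/69)² = (10484/69)² = 109914256/4761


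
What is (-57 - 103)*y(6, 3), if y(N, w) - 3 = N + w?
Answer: -1920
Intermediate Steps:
y(N, w) = 3 + N + w (y(N, w) = 3 + (N + w) = 3 + N + w)
(-57 - 103)*y(6, 3) = (-57 - 103)*(3 + 6 + 3) = -160*12 = -1920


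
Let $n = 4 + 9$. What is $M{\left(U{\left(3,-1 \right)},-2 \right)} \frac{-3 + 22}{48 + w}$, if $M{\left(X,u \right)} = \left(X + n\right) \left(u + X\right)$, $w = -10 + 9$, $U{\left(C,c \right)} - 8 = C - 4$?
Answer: $\frac{1900}{47} \approx 40.426$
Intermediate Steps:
$U{\left(C,c \right)} = 4 + C$ ($U{\left(C,c \right)} = 8 + \left(C - 4\right) = 8 + \left(-4 + C\right) = 4 + C$)
$n = 13$
$w = -1$
$M{\left(X,u \right)} = \left(13 + X\right) \left(X + u\right)$ ($M{\left(X,u \right)} = \left(X + 13\right) \left(u + X\right) = \left(13 + X\right) \left(X + u\right)$)
$M{\left(U{\left(3,-1 \right)},-2 \right)} \frac{-3 + 22}{48 + w} = \left(\left(4 + 3\right)^{2} + 13 \left(4 + 3\right) + 13 \left(-2\right) + \left(4 + 3\right) \left(-2\right)\right) \frac{-3 + 22}{48 - 1} = \left(7^{2} + 13 \cdot 7 - 26 + 7 \left(-2\right)\right) \frac{19}{47} = \left(49 + 91 - 26 - 14\right) 19 \cdot \frac{1}{47} = 100 \cdot \frac{19}{47} = \frac{1900}{47}$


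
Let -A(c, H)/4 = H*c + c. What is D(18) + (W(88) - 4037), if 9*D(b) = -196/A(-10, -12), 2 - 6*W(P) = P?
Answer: -4010771/990 ≈ -4051.3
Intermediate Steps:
W(P) = ⅓ - P/6
A(c, H) = -4*c - 4*H*c (A(c, H) = -4*(H*c + c) = -4*(c + H*c) = -4*c - 4*H*c)
D(b) = 49/990 (D(b) = (-196*1/(40*(1 - 12)))/9 = (-196/((-4*(-10)*(-11))))/9 = (-196/(-440))/9 = (-196*(-1/440))/9 = (⅑)*(49/110) = 49/990)
D(18) + (W(88) - 4037) = 49/990 + ((⅓ - ⅙*88) - 4037) = 49/990 + ((⅓ - 44/3) - 4037) = 49/990 + (-43/3 - 4037) = 49/990 - 12154/3 = -4010771/990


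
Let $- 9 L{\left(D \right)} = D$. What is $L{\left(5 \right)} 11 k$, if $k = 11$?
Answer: $- \frac{605}{9} \approx -67.222$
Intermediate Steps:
$L{\left(D \right)} = - \frac{D}{9}$
$L{\left(5 \right)} 11 k = \left(- \frac{1}{9}\right) 5 \cdot 11 \cdot 11 = \left(- \frac{5}{9}\right) 11 \cdot 11 = \left(- \frac{55}{9}\right) 11 = - \frac{605}{9}$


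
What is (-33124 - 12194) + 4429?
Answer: -40889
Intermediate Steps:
(-33124 - 12194) + 4429 = -45318 + 4429 = -40889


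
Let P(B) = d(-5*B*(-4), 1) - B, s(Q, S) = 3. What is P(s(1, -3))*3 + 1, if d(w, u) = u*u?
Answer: -5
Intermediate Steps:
d(w, u) = u**2
P(B) = 1 - B (P(B) = 1**2 - B = 1 - B)
P(s(1, -3))*3 + 1 = (1 - 1*3)*3 + 1 = (1 - 3)*3 + 1 = -2*3 + 1 = -6 + 1 = -5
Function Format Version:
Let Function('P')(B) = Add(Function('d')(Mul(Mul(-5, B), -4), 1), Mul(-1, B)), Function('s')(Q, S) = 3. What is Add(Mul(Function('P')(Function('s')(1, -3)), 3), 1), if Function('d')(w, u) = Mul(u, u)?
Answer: -5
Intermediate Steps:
Function('d')(w, u) = Pow(u, 2)
Function('P')(B) = Add(1, Mul(-1, B)) (Function('P')(B) = Add(Pow(1, 2), Mul(-1, B)) = Add(1, Mul(-1, B)))
Add(Mul(Function('P')(Function('s')(1, -3)), 3), 1) = Add(Mul(Add(1, Mul(-1, 3)), 3), 1) = Add(Mul(Add(1, -3), 3), 1) = Add(Mul(-2, 3), 1) = Add(-6, 1) = -5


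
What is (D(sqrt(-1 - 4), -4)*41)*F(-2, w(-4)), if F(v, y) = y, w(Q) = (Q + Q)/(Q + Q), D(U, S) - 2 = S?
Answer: -82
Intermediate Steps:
D(U, S) = 2 + S
w(Q) = 1 (w(Q) = (2*Q)/((2*Q)) = (2*Q)*(1/(2*Q)) = 1)
(D(sqrt(-1 - 4), -4)*41)*F(-2, w(-4)) = ((2 - 4)*41)*1 = -2*41*1 = -82*1 = -82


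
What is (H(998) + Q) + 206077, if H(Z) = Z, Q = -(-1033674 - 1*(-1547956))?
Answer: -307207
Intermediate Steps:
Q = -514282 (Q = -(-1033674 + 1547956) = -1*514282 = -514282)
(H(998) + Q) + 206077 = (998 - 514282) + 206077 = -513284 + 206077 = -307207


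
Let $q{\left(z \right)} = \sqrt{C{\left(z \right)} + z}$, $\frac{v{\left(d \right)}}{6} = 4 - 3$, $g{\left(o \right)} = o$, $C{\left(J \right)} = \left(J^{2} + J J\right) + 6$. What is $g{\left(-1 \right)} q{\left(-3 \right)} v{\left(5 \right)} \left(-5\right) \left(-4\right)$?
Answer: $- 120 \sqrt{21} \approx -549.91$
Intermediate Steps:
$C{\left(J \right)} = 6 + 2 J^{2}$ ($C{\left(J \right)} = \left(J^{2} + J^{2}\right) + 6 = 2 J^{2} + 6 = 6 + 2 J^{2}$)
$v{\left(d \right)} = 6$ ($v{\left(d \right)} = 6 \left(4 - 3\right) = 6 \cdot 1 = 6$)
$q{\left(z \right)} = \sqrt{6 + z + 2 z^{2}}$ ($q{\left(z \right)} = \sqrt{\left(6 + 2 z^{2}\right) + z} = \sqrt{6 + z + 2 z^{2}}$)
$g{\left(-1 \right)} q{\left(-3 \right)} v{\left(5 \right)} \left(-5\right) \left(-4\right) = - \sqrt{6 - 3 + 2 \left(-3\right)^{2}} \cdot 6 \left(-5\right) \left(-4\right) = - \sqrt{6 - 3 + 2 \cdot 9} \left(\left(-30\right) \left(-4\right)\right) = - \sqrt{6 - 3 + 18} \cdot 120 = - \sqrt{21} \cdot 120 = - 120 \sqrt{21}$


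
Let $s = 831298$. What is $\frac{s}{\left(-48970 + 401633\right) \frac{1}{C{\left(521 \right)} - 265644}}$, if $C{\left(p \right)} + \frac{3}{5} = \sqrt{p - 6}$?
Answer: $- \frac{1104149123454}{1763315} + \frac{831298 \sqrt{515}}{352663} \approx -6.2613 \cdot 10^{5}$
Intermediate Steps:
$C{\left(p \right)} = - \frac{3}{5} + \sqrt{-6 + p}$ ($C{\left(p \right)} = - \frac{3}{5} + \sqrt{p - 6} = - \frac{3}{5} + \sqrt{-6 + p}$)
$\frac{s}{\left(-48970 + 401633\right) \frac{1}{C{\left(521 \right)} - 265644}} = \frac{831298}{\left(-48970 + 401633\right) \frac{1}{\left(- \frac{3}{5} + \sqrt{-6 + 521}\right) - 265644}} = \frac{831298}{352663 \frac{1}{\left(- \frac{3}{5} + \sqrt{515}\right) - 265644}} = \frac{831298}{352663 \frac{1}{- \frac{1328223}{5} + \sqrt{515}}} = 831298 \left(- \frac{1328223}{1763315} + \frac{\sqrt{515}}{352663}\right) = - \frac{1104149123454}{1763315} + \frac{831298 \sqrt{515}}{352663}$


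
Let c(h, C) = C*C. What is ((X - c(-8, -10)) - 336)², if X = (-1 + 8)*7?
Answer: 149769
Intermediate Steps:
c(h, C) = C²
X = 49 (X = 7*7 = 49)
((X - c(-8, -10)) - 336)² = ((49 - 1*(-10)²) - 336)² = ((49 - 1*100) - 336)² = ((49 - 100) - 336)² = (-51 - 336)² = (-387)² = 149769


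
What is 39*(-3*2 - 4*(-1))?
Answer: -78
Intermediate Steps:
39*(-3*2 - 4*(-1)) = 39*(-6 + 4) = 39*(-2) = -78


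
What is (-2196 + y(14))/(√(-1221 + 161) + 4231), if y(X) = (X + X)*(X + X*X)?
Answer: 15587004/17902421 - 7368*I*√265/17902421 ≈ 0.87066 - 0.0066998*I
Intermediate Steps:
y(X) = 2*X*(X + X²) (y(X) = (2*X)*(X + X²) = 2*X*(X + X²))
(-2196 + y(14))/(√(-1221 + 161) + 4231) = (-2196 + 2*14²*(1 + 14))/(√(-1221 + 161) + 4231) = (-2196 + 2*196*15)/(√(-1060) + 4231) = (-2196 + 5880)/(2*I*√265 + 4231) = 3684/(4231 + 2*I*√265)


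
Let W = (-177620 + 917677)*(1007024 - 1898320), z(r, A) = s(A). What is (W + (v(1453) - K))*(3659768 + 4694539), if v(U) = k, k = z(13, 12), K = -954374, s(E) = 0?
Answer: -5510575162795367886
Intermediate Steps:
z(r, A) = 0
k = 0
v(U) = 0
W = -659609843872 (W = 740057*(-891296) = -659609843872)
(W + (v(1453) - K))*(3659768 + 4694539) = (-659609843872 + (0 - 1*(-954374)))*(3659768 + 4694539) = (-659609843872 + (0 + 954374))*8354307 = (-659609843872 + 954374)*8354307 = -659608889498*8354307 = -5510575162795367886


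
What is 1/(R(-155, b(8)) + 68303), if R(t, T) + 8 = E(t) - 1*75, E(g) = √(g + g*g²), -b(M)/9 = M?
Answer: 6822/465769243 - I*√3724030/4657692430 ≈ 1.4647e-5 - 4.1432e-7*I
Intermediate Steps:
b(M) = -9*M
E(g) = √(g + g³)
R(t, T) = -83 + √(t + t³) (R(t, T) = -8 + (√(t + t³) - 1*75) = -8 + (√(t + t³) - 75) = -8 + (-75 + √(t + t³)) = -83 + √(t + t³))
1/(R(-155, b(8)) + 68303) = 1/((-83 + √(-155 + (-155)³)) + 68303) = 1/((-83 + √(-155 - 3723875)) + 68303) = 1/((-83 + √(-3724030)) + 68303) = 1/((-83 + I*√3724030) + 68303) = 1/(68220 + I*√3724030)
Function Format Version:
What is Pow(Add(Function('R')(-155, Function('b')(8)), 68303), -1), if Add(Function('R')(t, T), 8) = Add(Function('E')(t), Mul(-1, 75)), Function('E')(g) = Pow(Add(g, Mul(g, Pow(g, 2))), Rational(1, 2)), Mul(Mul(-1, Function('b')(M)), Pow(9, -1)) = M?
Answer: Add(Rational(6822, 465769243), Mul(Rational(-1, 4657692430), I, Pow(3724030, Rational(1, 2)))) ≈ Add(1.4647e-5, Mul(-4.1432e-7, I))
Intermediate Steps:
Function('b')(M) = Mul(-9, M)
Function('E')(g) = Pow(Add(g, Pow(g, 3)), Rational(1, 2))
Function('R')(t, T) = Add(-83, Pow(Add(t, Pow(t, 3)), Rational(1, 2))) (Function('R')(t, T) = Add(-8, Add(Pow(Add(t, Pow(t, 3)), Rational(1, 2)), Mul(-1, 75))) = Add(-8, Add(Pow(Add(t, Pow(t, 3)), Rational(1, 2)), -75)) = Add(-8, Add(-75, Pow(Add(t, Pow(t, 3)), Rational(1, 2)))) = Add(-83, Pow(Add(t, Pow(t, 3)), Rational(1, 2))))
Pow(Add(Function('R')(-155, Function('b')(8)), 68303), -1) = Pow(Add(Add(-83, Pow(Add(-155, Pow(-155, 3)), Rational(1, 2))), 68303), -1) = Pow(Add(Add(-83, Pow(Add(-155, -3723875), Rational(1, 2))), 68303), -1) = Pow(Add(Add(-83, Pow(-3724030, Rational(1, 2))), 68303), -1) = Pow(Add(Add(-83, Mul(I, Pow(3724030, Rational(1, 2)))), 68303), -1) = Pow(Add(68220, Mul(I, Pow(3724030, Rational(1, 2)))), -1)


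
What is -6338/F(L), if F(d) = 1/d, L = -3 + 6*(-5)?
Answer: 209154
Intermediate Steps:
L = -33 (L = -3 - 30 = -33)
-6338/F(L) = -6338/(1/(-33)) = -6338/(-1/33) = -6338*(-33) = 209154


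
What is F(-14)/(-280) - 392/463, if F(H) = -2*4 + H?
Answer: -49787/64820 ≈ -0.76808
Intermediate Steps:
F(H) = -8 + H
F(-14)/(-280) - 392/463 = (-8 - 14)/(-280) - 392/463 = -22*(-1/280) - 392*1/463 = 11/140 - 392/463 = -49787/64820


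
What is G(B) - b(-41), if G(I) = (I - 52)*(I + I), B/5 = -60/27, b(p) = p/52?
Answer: 5910521/4212 ≈ 1403.3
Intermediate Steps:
b(p) = p/52 (b(p) = p*(1/52) = p/52)
B = -100/9 (B = 5*(-60/27) = 5*(-60*1/27) = 5*(-20/9) = -100/9 ≈ -11.111)
G(I) = 2*I*(-52 + I) (G(I) = (-52 + I)*(2*I) = 2*I*(-52 + I))
G(B) - b(-41) = 2*(-100/9)*(-52 - 100/9) - (-41)/52 = 2*(-100/9)*(-568/9) - 1*(-41/52) = 113600/81 + 41/52 = 5910521/4212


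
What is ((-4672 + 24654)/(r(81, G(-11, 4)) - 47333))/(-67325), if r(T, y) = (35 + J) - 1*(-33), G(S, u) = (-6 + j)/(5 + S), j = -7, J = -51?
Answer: 9991/1592774850 ≈ 6.2727e-6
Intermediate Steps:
G(S, u) = -13/(5 + S) (G(S, u) = (-6 - 7)/(5 + S) = -13/(5 + S))
r(T, y) = 17 (r(T, y) = (35 - 51) - 1*(-33) = -16 + 33 = 17)
((-4672 + 24654)/(r(81, G(-11, 4)) - 47333))/(-67325) = ((-4672 + 24654)/(17 - 47333))/(-67325) = (19982/(-47316))*(-1/67325) = (19982*(-1/47316))*(-1/67325) = -9991/23658*(-1/67325) = 9991/1592774850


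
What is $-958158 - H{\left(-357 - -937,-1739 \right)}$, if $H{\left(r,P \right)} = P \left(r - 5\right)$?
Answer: $41767$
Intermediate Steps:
$H{\left(r,P \right)} = P \left(-5 + r\right)$
$-958158 - H{\left(-357 - -937,-1739 \right)} = -958158 - - 1739 \left(-5 - -580\right) = -958158 - - 1739 \left(-5 + \left(-357 + 937\right)\right) = -958158 - - 1739 \left(-5 + 580\right) = -958158 - \left(-1739\right) 575 = -958158 - -999925 = -958158 + 999925 = 41767$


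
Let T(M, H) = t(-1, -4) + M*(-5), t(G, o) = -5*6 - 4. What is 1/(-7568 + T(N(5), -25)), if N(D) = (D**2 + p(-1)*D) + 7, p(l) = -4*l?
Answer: -1/7862 ≈ -0.00012719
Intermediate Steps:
t(G, o) = -34 (t(G, o) = -30 - 4 = -34)
N(D) = 7 + D**2 + 4*D (N(D) = (D**2 + (-4*(-1))*D) + 7 = (D**2 + 4*D) + 7 = 7 + D**2 + 4*D)
T(M, H) = -34 - 5*M (T(M, H) = -34 + M*(-5) = -34 - 5*M)
1/(-7568 + T(N(5), -25)) = 1/(-7568 + (-34 - 5*(7 + 5**2 + 4*5))) = 1/(-7568 + (-34 - 5*(7 + 25 + 20))) = 1/(-7568 + (-34 - 5*52)) = 1/(-7568 + (-34 - 260)) = 1/(-7568 - 294) = 1/(-7862) = -1/7862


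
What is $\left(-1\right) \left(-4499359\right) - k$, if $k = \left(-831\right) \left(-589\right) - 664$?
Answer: $4010564$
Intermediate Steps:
$k = 488795$ ($k = 489459 - 664 = 488795$)
$\left(-1\right) \left(-4499359\right) - k = \left(-1\right) \left(-4499359\right) - 488795 = 4499359 - 488795 = 4010564$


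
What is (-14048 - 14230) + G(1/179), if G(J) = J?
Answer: -5061761/179 ≈ -28278.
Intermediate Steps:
(-14048 - 14230) + G(1/179) = (-14048 - 14230) + 1/179 = -28278 + 1/179 = -5061761/179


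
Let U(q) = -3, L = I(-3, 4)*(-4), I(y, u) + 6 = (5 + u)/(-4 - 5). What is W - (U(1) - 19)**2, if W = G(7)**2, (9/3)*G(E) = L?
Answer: -3572/9 ≈ -396.89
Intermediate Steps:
I(y, u) = -59/9 - u/9 (I(y, u) = -6 + (5 + u)/(-4 - 5) = -6 + (5 + u)/(-9) = -6 + (5 + u)*(-1/9) = -6 + (-5/9 - u/9) = -59/9 - u/9)
L = 28 (L = (-59/9 - 1/9*4)*(-4) = (-59/9 - 4/9)*(-4) = -7*(-4) = 28)
G(E) = 28/3 (G(E) = (1/3)*28 = 28/3)
W = 784/9 (W = (28/3)**2 = 784/9 ≈ 87.111)
W - (U(1) - 19)**2 = 784/9 - (-3 - 19)**2 = 784/9 - 1*(-22)**2 = 784/9 - 1*484 = 784/9 - 484 = -3572/9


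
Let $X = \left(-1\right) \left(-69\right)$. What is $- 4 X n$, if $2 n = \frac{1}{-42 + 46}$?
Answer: $- \frac{69}{2} \approx -34.5$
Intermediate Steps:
$X = 69$
$n = \frac{1}{8}$ ($n = \frac{1}{2 \left(-42 + 46\right)} = \frac{1}{2 \cdot 4} = \frac{1}{2} \cdot \frac{1}{4} = \frac{1}{8} \approx 0.125$)
$- 4 X n = \left(-4\right) 69 \cdot \frac{1}{8} = \left(-276\right) \frac{1}{8} = - \frac{69}{2}$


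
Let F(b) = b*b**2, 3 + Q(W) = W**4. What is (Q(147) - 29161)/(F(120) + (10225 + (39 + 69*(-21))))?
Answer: 466919717/1736815 ≈ 268.84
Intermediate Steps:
Q(W) = -3 + W**4
F(b) = b**3
(Q(147) - 29161)/(F(120) + (10225 + (39 + 69*(-21)))) = ((-3 + 147**4) - 29161)/(120**3 + (10225 + (39 + 69*(-21)))) = ((-3 + 466948881) - 29161)/(1728000 + (10225 + (39 - 1449))) = (466948878 - 29161)/(1728000 + (10225 - 1410)) = 466919717/(1728000 + 8815) = 466919717/1736815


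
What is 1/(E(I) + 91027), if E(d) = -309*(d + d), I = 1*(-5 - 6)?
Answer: 1/97825 ≈ 1.0222e-5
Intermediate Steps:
I = -11 (I = 1*(-11) = -11)
E(d) = -618*d
1/(E(I) + 91027) = 1/(-618*(-11) + 91027) = 1/(6798 + 91027) = 1/97825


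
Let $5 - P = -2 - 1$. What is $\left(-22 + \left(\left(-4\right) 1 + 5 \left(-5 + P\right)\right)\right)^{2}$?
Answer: $121$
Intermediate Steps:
$P = 8$ ($P = 5 - \left(-2 - 1\right) = 5 - -3 = 5 + 3 = 8$)
$\left(-22 + \left(\left(-4\right) 1 + 5 \left(-5 + P\right)\right)\right)^{2} = \left(-22 + \left(\left(-4\right) 1 + 5 \left(-5 + 8\right)\right)\right)^{2} = \left(-22 + \left(-4 + 5 \cdot 3\right)\right)^{2} = \left(-22 + \left(-4 + 15\right)\right)^{2} = \left(-22 + 11\right)^{2} = \left(-11\right)^{2} = 121$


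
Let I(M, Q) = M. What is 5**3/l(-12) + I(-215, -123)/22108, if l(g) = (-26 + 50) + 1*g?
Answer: 345115/33162 ≈ 10.407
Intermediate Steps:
l(g) = 24 + g
5**3/l(-12) + I(-215, -123)/22108 = 5**3/(24 - 12) - 215/22108 = 125/12 - 215*1/22108 = 125*(1/12) - 215/22108 = 125/12 - 215/22108 = 345115/33162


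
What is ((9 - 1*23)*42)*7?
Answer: -4116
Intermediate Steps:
((9 - 1*23)*42)*7 = ((9 - 23)*42)*7 = -14*42*7 = -588*7 = -4116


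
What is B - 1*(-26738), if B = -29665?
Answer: -2927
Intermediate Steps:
B - 1*(-26738) = -29665 - 1*(-26738) = -29665 + 26738 = -2927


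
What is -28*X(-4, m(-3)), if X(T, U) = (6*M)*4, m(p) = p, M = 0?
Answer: 0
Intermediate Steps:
X(T, U) = 0 (X(T, U) = (6*0)*4 = 0*4 = 0)
-28*X(-4, m(-3)) = -28*0 = 0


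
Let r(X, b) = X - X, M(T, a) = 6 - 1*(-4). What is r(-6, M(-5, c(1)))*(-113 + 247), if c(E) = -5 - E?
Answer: 0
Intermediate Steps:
M(T, a) = 10 (M(T, a) = 6 + 4 = 10)
r(X, b) = 0
r(-6, M(-5, c(1)))*(-113 + 247) = 0*(-113 + 247) = 0*134 = 0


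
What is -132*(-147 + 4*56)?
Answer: -10164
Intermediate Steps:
-132*(-147 + 4*56) = -132*(-147 + 224) = -132*77 = -10164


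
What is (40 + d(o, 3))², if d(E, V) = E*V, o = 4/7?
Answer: 85264/49 ≈ 1740.1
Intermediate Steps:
o = 4/7 (o = 4*(⅐) = 4/7 ≈ 0.57143)
(40 + d(o, 3))² = (40 + (4/7)*3)² = (40 + 12/7)² = (292/7)² = 85264/49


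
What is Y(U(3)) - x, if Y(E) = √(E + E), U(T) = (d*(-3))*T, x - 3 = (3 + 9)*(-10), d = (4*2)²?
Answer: 117 + 24*I*√2 ≈ 117.0 + 33.941*I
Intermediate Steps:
d = 64 (d = 8² = 64)
x = -117 (x = 3 + (3 + 9)*(-10) = 3 + 12*(-10) = 3 - 120 = -117)
U(T) = -192*T (U(T) = (64*(-3))*T = -192*T)
Y(E) = √2*√E (Y(E) = √(2*E) = √2*√E)
Y(U(3)) - x = √2*√(-192*3) - 1*(-117) = √2*√(-576) + 117 = √2*(24*I) + 117 = 24*I*√2 + 117 = 117 + 24*I*√2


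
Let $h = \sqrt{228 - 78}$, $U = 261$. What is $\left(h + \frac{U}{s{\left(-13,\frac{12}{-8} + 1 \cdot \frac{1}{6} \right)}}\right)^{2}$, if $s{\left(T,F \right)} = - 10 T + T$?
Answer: $\frac{26191}{169} + \frac{290 \sqrt{6}}{13} \approx 209.62$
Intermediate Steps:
$s{\left(T,F \right)} = - 9 T$
$h = 5 \sqrt{6}$ ($h = \sqrt{150} = 5 \sqrt{6} \approx 12.247$)
$\left(h + \frac{U}{s{\left(-13,\frac{12}{-8} + 1 \cdot \frac{1}{6} \right)}}\right)^{2} = \left(5 \sqrt{6} + \frac{261}{\left(-9\right) \left(-13\right)}\right)^{2} = \left(5 \sqrt{6} + \frac{261}{117}\right)^{2} = \left(5 \sqrt{6} + 261 \cdot \frac{1}{117}\right)^{2} = \left(5 \sqrt{6} + \frac{29}{13}\right)^{2} = \left(\frac{29}{13} + 5 \sqrt{6}\right)^{2}$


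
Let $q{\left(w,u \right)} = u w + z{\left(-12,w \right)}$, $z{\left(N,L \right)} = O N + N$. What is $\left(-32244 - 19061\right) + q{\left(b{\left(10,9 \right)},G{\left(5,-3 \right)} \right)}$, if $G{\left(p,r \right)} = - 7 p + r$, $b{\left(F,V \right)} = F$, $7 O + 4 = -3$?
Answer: $-51685$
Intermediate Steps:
$O = -1$ ($O = - \frac{4}{7} + \frac{1}{7} \left(-3\right) = - \frac{4}{7} - \frac{3}{7} = -1$)
$G{\left(p,r \right)} = r - 7 p$
$z{\left(N,L \right)} = 0$ ($z{\left(N,L \right)} = - N + N = 0$)
$q{\left(w,u \right)} = u w$ ($q{\left(w,u \right)} = u w + 0 = u w$)
$\left(-32244 - 19061\right) + q{\left(b{\left(10,9 \right)},G{\left(5,-3 \right)} \right)} = \left(-32244 - 19061\right) + \left(-3 - 35\right) 10 = -51305 + \left(-3 - 35\right) 10 = -51305 - 380 = -51685$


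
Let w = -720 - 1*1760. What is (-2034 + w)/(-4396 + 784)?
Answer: 2257/1806 ≈ 1.2497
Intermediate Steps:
w = -2480 (w = -720 - 1760 = -2480)
(-2034 + w)/(-4396 + 784) = (-2034 - 2480)/(-4396 + 784) = -4514/(-3612) = -4514*(-1/3612) = 2257/1806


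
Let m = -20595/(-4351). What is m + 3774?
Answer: 16441269/4351 ≈ 3778.7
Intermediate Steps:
m = 20595/4351 (m = -20595*(-1/4351) = 20595/4351 ≈ 4.7334)
m + 3774 = 20595/4351 + 3774 = 16441269/4351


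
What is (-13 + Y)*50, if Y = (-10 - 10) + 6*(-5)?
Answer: -3150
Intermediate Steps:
Y = -50 (Y = -20 - 30 = -50)
(-13 + Y)*50 = (-13 - 50)*50 = -63*50 = -3150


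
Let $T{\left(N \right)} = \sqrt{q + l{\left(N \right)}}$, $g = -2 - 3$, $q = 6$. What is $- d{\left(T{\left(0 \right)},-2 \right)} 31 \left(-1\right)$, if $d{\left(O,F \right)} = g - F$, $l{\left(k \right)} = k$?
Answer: $-93$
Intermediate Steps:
$g = -5$ ($g = -2 - 3 = -5$)
$T{\left(N \right)} = \sqrt{6 + N}$
$d{\left(O,F \right)} = -5 - F$
$- d{\left(T{\left(0 \right)},-2 \right)} 31 \left(-1\right) = - \left(-5 - -2\right) 31 \left(-1\right) = - \left(-5 + 2\right) 31 \left(-1\right) = - \left(-3\right) 31 \left(-1\right) = - \left(-93\right) \left(-1\right) = \left(-1\right) 93 = -93$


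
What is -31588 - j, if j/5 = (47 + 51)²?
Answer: -79608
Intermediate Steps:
j = 48020 (j = 5*(47 + 51)² = 5*98² = 5*9604 = 48020)
-31588 - j = -31588 - 1*48020 = -31588 - 48020 = -79608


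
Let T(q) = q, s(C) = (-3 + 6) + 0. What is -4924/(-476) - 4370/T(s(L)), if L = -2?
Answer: -516337/357 ≈ -1446.3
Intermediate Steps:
s(C) = 3 (s(C) = 3 + 0 = 3)
-4924/(-476) - 4370/T(s(L)) = -4924/(-476) - 4370/3 = -4924*(-1/476) - 4370*1/3 = 1231/119 - 4370/3 = -516337/357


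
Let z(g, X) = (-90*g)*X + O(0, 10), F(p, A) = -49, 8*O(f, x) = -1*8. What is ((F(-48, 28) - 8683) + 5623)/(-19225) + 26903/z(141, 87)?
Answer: 2915222204/21224995975 ≈ 0.13735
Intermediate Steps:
O(f, x) = -1 (O(f, x) = (-1*8)/8 = (⅛)*(-8) = -1)
z(g, X) = -1 - 90*X*g (z(g, X) = (-90*g)*X - 1 = -90*X*g - 1 = -1 - 90*X*g)
((F(-48, 28) - 8683) + 5623)/(-19225) + 26903/z(141, 87) = ((-49 - 8683) + 5623)/(-19225) + 26903/(-1 - 90*87*141) = (-8732 + 5623)*(-1/19225) + 26903/(-1 - 1104030) = -3109*(-1/19225) + 26903/(-1104031) = 3109/19225 + 26903*(-1/1104031) = 3109/19225 - 26903/1104031 = 2915222204/21224995975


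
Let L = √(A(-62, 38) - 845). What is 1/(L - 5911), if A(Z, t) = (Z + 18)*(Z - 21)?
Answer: -5911/34937114 - √2807/34937114 ≈ -0.00017071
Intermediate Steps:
A(Z, t) = (-21 + Z)*(18 + Z) (A(Z, t) = (18 + Z)*(-21 + Z) = (-21 + Z)*(18 + Z))
L = √2807 (L = √((-378 + (-62)² - 3*(-62)) - 845) = √((-378 + 3844 + 186) - 845) = √(3652 - 845) = √2807 ≈ 52.981)
1/(L - 5911) = 1/(√2807 - 5911) = 1/(-5911 + √2807)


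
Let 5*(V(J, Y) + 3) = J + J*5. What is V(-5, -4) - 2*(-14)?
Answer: 19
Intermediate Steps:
V(J, Y) = -3 + 6*J/5 (V(J, Y) = -3 + (J + J*5)/5 = -3 + (J + 5*J)/5 = -3 + (6*J)/5 = -3 + 6*J/5)
V(-5, -4) - 2*(-14) = (-3 + (6/5)*(-5)) - 2*(-14) = (-3 - 6) + 28 = -9 + 28 = 19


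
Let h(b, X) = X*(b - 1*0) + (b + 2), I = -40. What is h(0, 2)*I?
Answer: -80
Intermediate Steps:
h(b, X) = 2 + b + X*b (h(b, X) = X*(b + 0) + (2 + b) = X*b + (2 + b) = 2 + b + X*b)
h(0, 2)*I = (2 + 0 + 2*0)*(-40) = (2 + 0 + 0)*(-40) = 2*(-40) = -80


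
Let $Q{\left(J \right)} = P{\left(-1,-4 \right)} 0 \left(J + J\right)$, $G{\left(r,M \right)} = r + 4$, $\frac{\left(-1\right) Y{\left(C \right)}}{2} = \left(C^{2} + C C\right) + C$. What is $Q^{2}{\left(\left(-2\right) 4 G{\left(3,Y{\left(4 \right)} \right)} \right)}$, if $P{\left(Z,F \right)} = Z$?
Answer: $0$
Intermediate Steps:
$Y{\left(C \right)} = - 4 C^{2} - 2 C$ ($Y{\left(C \right)} = - 2 \left(\left(C^{2} + C C\right) + C\right) = - 2 \left(\left(C^{2} + C^{2}\right) + C\right) = - 2 \left(2 C^{2} + C\right) = - 2 \left(C + 2 C^{2}\right) = - 4 C^{2} - 2 C$)
$G{\left(r,M \right)} = 4 + r$
$Q{\left(J \right)} = 0$ ($Q{\left(J \right)} = \left(-1\right) 0 \left(J + J\right) = 0 \cdot 2 J = 0$)
$Q^{2}{\left(\left(-2\right) 4 G{\left(3,Y{\left(4 \right)} \right)} \right)} = 0^{2} = 0$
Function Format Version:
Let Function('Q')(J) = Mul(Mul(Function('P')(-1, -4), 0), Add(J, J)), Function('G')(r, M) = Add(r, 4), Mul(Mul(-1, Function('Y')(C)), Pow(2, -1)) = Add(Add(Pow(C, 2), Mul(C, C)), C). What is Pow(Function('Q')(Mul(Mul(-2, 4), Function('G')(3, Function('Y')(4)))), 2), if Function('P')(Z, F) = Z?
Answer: 0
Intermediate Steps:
Function('Y')(C) = Add(Mul(-4, Pow(C, 2)), Mul(-2, C)) (Function('Y')(C) = Mul(-2, Add(Add(Pow(C, 2), Mul(C, C)), C)) = Mul(-2, Add(Add(Pow(C, 2), Pow(C, 2)), C)) = Mul(-2, Add(Mul(2, Pow(C, 2)), C)) = Mul(-2, Add(C, Mul(2, Pow(C, 2)))) = Add(Mul(-4, Pow(C, 2)), Mul(-2, C)))
Function('G')(r, M) = Add(4, r)
Function('Q')(J) = 0 (Function('Q')(J) = Mul(Mul(-1, 0), Add(J, J)) = Mul(0, Mul(2, J)) = 0)
Pow(Function('Q')(Mul(Mul(-2, 4), Function('G')(3, Function('Y')(4)))), 2) = Pow(0, 2) = 0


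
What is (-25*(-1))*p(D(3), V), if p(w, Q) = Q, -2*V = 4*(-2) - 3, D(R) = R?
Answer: 275/2 ≈ 137.50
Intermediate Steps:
V = 11/2 (V = -(4*(-2) - 3)/2 = -(-8 - 3)/2 = -½*(-11) = 11/2 ≈ 5.5000)
(-25*(-1))*p(D(3), V) = -25*(-1)*(11/2) = 25*(11/2) = 275/2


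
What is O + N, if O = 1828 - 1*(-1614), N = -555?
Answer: 2887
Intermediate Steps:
O = 3442 (O = 1828 + 1614 = 3442)
O + N = 3442 - 555 = 2887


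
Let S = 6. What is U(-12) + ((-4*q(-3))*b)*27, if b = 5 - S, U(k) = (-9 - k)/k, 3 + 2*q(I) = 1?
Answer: -433/4 ≈ -108.25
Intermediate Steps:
q(I) = -1 (q(I) = -3/2 + (½)*1 = -3/2 + ½ = -1)
U(k) = (-9 - k)/k
b = -1 (b = 5 - 1*6 = 5 - 6 = -1)
U(-12) + ((-4*q(-3))*b)*27 = (-9 - 1*(-12))/(-12) + (-4*(-1)*(-1))*27 = -(-9 + 12)/12 + (4*(-1))*27 = -1/12*3 - 4*27 = -¼ - 108 = -433/4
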